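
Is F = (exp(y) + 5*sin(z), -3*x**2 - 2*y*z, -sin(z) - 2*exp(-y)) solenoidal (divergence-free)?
No, ∇·F = -2*z - cos(z)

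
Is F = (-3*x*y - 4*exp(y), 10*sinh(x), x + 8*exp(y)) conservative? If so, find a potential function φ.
No, ∇×F = (8*exp(y), -1, 3*x + 4*exp(y) + 10*cosh(x)) ≠ 0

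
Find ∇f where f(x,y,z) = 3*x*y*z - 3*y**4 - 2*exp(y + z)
(3*y*z, 3*x*z - 12*y**3 - 2*exp(y + z), 3*x*y - 2*exp(y + z))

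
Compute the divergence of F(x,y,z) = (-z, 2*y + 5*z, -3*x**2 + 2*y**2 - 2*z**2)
2 - 4*z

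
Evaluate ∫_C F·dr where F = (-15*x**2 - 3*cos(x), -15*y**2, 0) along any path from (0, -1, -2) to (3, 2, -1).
-180 - 3*sin(3)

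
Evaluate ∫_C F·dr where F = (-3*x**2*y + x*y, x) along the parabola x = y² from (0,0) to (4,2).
-9896/105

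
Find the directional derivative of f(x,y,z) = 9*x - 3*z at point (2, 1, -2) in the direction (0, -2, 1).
-3*sqrt(5)/5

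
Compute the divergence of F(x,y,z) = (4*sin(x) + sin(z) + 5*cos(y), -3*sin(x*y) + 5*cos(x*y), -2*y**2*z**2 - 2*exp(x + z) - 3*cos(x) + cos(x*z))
-5*x*sin(x*y) - x*sin(x*z) - 3*x*cos(x*y) - 4*y**2*z - 2*exp(x + z) + 4*cos(x)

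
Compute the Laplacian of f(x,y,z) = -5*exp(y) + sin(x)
-5*exp(y) - sin(x)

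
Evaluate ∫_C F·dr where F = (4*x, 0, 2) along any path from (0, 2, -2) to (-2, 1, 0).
12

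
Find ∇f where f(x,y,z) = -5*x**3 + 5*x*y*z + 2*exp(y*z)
(-15*x**2 + 5*y*z, z*(5*x + 2*exp(y*z)), y*(5*x + 2*exp(y*z)))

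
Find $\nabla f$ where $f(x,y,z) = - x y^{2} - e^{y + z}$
(-y**2, -2*x*y - exp(y + z), -exp(y + z))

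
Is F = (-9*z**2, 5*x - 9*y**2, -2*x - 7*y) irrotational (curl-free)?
No, ∇×F = (-7, 2 - 18*z, 5)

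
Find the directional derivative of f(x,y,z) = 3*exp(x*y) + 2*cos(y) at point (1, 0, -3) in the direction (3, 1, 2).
3*sqrt(14)/14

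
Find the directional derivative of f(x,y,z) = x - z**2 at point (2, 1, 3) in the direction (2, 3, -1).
4*sqrt(14)/7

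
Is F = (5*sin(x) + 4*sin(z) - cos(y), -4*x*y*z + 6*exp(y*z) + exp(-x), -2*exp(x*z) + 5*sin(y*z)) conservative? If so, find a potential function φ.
No, ∇×F = (4*x*y - 6*y*exp(y*z) + 5*z*cos(y*z), 2*z*exp(x*z) + 4*cos(z), -4*y*z - sin(y) - exp(-x)) ≠ 0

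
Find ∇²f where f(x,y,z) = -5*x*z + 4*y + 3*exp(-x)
3*exp(-x)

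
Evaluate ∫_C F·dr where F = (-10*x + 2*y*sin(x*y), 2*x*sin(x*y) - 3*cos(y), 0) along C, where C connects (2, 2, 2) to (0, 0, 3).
2*cos(4) + 3*sin(2) + 18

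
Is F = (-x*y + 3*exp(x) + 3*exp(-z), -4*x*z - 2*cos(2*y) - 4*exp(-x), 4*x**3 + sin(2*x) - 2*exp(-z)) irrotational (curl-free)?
No, ∇×F = (4*x, -12*x**2 - 2*cos(2*x) - 3*exp(-z), x - 4*z + 4*exp(-x))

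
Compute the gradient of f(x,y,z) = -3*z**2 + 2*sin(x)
(2*cos(x), 0, -6*z)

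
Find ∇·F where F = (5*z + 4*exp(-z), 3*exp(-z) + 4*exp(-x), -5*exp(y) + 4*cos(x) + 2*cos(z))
-2*sin(z)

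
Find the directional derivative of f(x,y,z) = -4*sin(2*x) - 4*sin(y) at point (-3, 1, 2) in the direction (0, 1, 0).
-4*cos(1)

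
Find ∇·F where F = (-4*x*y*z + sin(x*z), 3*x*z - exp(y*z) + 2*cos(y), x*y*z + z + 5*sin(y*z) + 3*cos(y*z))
x*y - 4*y*z - 3*y*sin(y*z) + 5*y*cos(y*z) - z*exp(y*z) + z*cos(x*z) - 2*sin(y) + 1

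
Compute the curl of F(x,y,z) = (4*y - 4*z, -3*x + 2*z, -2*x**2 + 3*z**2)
(-2, 4*x - 4, -7)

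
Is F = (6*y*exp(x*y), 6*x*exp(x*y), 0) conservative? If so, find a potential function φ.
Yes, F is conservative. φ = 6*exp(x*y)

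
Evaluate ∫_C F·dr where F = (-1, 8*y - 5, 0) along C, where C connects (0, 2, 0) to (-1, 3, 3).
16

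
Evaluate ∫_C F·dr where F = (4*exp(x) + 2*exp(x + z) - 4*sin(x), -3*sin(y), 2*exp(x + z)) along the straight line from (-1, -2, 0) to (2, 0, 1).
-6*exp(-1) - 4*cos(1) + cos(2) + 3 + 4*exp(2) + 2*exp(3)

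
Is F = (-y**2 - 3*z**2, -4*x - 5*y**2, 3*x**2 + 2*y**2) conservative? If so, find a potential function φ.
No, ∇×F = (4*y, -6*x - 6*z, 2*y - 4) ≠ 0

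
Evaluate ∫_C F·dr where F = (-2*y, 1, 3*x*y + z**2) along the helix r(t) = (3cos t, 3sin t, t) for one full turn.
18*pi + 8*pi**3/3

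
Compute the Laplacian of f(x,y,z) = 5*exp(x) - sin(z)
5*exp(x) + sin(z)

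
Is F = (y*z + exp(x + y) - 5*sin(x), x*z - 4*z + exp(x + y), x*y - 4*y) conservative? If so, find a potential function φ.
Yes, F is conservative. φ = x*y*z - 4*y*z + exp(x + y) + 5*cos(x)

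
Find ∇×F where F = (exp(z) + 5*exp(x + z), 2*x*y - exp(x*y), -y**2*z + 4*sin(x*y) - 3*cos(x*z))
(4*x*cos(x*y) - 2*y*z, -4*y*cos(x*y) - 3*z*sin(x*z) + exp(z) + 5*exp(x + z), y*(2 - exp(x*y)))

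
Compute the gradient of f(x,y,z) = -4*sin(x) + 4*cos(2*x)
(-4*(4*sin(x) + 1)*cos(x), 0, 0)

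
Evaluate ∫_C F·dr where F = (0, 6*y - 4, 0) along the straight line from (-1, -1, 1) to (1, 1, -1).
-8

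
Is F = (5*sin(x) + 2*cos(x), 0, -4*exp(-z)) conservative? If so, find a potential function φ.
Yes, F is conservative. φ = 2*sin(x) - 5*cos(x) + 4*exp(-z)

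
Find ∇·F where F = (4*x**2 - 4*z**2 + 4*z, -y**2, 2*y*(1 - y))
8*x - 2*y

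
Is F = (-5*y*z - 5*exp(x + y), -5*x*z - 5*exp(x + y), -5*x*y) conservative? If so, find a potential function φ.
Yes, F is conservative. φ = -5*x*y*z - 5*exp(x + y)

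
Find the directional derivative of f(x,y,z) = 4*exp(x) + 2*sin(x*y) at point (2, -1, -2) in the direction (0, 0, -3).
0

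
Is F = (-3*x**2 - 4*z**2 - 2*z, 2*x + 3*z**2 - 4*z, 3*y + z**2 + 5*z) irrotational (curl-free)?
No, ∇×F = (7 - 6*z, -8*z - 2, 2)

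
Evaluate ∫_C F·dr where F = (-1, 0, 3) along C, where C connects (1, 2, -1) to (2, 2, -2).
-4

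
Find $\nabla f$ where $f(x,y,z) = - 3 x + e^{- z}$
(-3, 0, -exp(-z))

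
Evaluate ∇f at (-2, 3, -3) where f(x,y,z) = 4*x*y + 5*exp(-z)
(12, -8, -5*exp(3))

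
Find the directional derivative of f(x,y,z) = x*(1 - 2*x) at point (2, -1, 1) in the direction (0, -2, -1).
0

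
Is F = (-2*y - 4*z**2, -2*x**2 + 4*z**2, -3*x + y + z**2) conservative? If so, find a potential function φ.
No, ∇×F = (1 - 8*z, 3 - 8*z, 2 - 4*x) ≠ 0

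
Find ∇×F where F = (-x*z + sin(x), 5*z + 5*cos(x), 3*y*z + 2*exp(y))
(3*z + 2*exp(y) - 5, -x, -5*sin(x))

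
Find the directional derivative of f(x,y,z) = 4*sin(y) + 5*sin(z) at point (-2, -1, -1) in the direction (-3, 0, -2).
-10*sqrt(13)*cos(1)/13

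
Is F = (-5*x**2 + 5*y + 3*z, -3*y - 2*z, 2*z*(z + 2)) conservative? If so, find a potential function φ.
No, ∇×F = (2, 3, -5) ≠ 0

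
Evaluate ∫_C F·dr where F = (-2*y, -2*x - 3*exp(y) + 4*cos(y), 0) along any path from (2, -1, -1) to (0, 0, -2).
-7 + 3*exp(-1) + 4*sin(1)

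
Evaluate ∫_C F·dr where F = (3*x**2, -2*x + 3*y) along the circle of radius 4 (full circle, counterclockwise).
-32*pi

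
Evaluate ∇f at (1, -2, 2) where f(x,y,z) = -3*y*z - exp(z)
(0, -6, 6 - exp(2))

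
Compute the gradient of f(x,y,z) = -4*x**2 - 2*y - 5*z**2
(-8*x, -2, -10*z)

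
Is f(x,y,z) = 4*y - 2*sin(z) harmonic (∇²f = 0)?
No, ∇²f = 2*sin(z)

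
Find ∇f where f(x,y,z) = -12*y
(0, -12, 0)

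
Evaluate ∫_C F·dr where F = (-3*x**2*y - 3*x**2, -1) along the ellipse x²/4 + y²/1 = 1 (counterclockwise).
6*pi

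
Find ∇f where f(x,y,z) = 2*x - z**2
(2, 0, -2*z)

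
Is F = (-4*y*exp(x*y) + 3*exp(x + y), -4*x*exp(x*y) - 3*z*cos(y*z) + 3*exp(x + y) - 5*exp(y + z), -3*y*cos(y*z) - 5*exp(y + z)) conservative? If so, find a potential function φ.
Yes, F is conservative. φ = -4*exp(x*y) + 3*exp(x + y) - 5*exp(y + z) - 3*sin(y*z)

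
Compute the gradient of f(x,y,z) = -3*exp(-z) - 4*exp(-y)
(0, 4*exp(-y), 3*exp(-z))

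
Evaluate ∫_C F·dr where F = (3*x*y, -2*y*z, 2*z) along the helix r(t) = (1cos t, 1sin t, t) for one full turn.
pi*(1 + 4*pi)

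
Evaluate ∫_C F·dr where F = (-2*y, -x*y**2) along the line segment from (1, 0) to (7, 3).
-135/2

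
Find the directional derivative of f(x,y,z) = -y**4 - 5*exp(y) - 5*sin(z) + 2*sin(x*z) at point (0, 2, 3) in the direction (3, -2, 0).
2*sqrt(13)*(5*exp(2) + 41)/13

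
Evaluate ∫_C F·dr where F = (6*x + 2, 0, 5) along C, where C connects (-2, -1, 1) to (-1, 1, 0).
-12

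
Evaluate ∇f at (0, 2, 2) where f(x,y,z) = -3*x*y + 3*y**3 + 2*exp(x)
(-4, 36, 0)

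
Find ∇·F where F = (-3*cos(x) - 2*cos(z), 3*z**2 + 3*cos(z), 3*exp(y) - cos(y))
3*sin(x)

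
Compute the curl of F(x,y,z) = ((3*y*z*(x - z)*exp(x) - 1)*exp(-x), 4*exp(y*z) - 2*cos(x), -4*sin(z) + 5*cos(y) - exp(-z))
(-4*y*exp(y*z) - 5*sin(y), 3*y*(x - 2*z), -3*z*(x - z) + 2*sin(x))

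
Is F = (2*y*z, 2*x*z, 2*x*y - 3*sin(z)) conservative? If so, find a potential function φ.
Yes, F is conservative. φ = 2*x*y*z + 3*cos(z)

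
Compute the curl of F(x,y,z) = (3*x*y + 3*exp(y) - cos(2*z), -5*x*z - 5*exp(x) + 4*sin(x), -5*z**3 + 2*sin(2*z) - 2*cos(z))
(5*x, 2*sin(2*z), -3*x - 5*z - 5*exp(x) - 3*exp(y) + 4*cos(x))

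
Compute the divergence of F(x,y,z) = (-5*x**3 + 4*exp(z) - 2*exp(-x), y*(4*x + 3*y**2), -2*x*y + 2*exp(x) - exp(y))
-15*x**2 + 4*x + 9*y**2 + 2*exp(-x)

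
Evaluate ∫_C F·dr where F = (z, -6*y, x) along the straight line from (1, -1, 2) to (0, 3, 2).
-26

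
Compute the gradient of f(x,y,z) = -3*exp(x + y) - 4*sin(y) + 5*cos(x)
(-3*exp(x + y) - 5*sin(x), -3*exp(x + y) - 4*cos(y), 0)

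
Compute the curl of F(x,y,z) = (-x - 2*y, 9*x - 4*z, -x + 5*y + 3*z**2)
(9, 1, 11)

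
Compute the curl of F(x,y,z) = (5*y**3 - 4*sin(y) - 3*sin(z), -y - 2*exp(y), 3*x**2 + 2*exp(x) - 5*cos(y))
(5*sin(y), -6*x - 2*exp(x) - 3*cos(z), -15*y**2 + 4*cos(y))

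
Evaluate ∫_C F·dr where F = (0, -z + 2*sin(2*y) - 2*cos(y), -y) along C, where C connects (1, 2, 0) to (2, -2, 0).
4*sin(2)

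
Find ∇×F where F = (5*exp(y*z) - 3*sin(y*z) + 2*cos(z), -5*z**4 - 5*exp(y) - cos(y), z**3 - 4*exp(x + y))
(20*z**3 - 4*exp(x + y), 5*y*exp(y*z) - 3*y*cos(y*z) + 4*exp(x + y) - 2*sin(z), z*(-5*exp(y*z) + 3*cos(y*z)))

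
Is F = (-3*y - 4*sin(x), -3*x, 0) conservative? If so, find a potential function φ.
Yes, F is conservative. φ = -3*x*y + 4*cos(x)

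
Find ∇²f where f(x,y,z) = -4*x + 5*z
0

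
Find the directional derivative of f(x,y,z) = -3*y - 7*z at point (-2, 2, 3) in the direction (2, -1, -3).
12*sqrt(14)/7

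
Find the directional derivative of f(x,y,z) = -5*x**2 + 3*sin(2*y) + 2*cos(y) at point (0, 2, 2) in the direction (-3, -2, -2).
4*sqrt(17)*(sin(2) - 3*cos(4))/17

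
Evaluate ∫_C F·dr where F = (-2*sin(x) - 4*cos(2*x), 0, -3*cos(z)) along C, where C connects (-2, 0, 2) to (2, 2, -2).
-4*sin(4) + 6*sin(2)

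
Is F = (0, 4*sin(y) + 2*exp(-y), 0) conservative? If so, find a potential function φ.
Yes, F is conservative. φ = -4*cos(y) - 2*exp(-y)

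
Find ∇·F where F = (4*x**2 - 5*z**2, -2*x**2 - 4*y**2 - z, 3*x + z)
8*x - 8*y + 1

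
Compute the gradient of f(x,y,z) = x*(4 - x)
(4 - 2*x, 0, 0)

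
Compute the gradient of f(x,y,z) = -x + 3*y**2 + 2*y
(-1, 6*y + 2, 0)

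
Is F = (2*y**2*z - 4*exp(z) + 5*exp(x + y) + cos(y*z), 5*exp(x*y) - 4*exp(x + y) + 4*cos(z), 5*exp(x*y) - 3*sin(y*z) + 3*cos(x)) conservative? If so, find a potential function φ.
No, ∇×F = (5*x*exp(x*y) - 3*z*cos(y*z) + 4*sin(z), 2*y**2 - 5*y*exp(x*y) - y*sin(y*z) - 4*exp(z) + 3*sin(x), -4*y*z + 5*y*exp(x*y) + z*sin(y*z) - 9*exp(x + y)) ≠ 0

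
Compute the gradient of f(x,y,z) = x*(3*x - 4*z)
(6*x - 4*z, 0, -4*x)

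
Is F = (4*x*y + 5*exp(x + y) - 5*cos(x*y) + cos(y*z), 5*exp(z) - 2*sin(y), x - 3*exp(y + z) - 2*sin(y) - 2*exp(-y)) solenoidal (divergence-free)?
No, ∇·F = 5*y*sin(x*y) + 4*y + 5*exp(x + y) - 3*exp(y + z) - 2*cos(y)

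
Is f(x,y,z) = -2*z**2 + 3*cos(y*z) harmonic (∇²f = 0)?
No, ∇²f = -3*y**2*cos(y*z) - 3*z**2*cos(y*z) - 4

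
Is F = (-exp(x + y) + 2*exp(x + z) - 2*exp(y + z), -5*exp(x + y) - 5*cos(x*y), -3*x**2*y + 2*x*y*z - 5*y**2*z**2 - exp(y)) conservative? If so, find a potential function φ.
No, ∇×F = (-3*x**2 + 2*x*z - 10*y*z**2 - exp(y), 6*x*y - 2*y*z + 2*exp(x + z) - 2*exp(y + z), 5*y*sin(x*y) - 4*exp(x + y) + 2*exp(y + z)) ≠ 0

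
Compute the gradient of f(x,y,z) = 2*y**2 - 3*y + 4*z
(0, 4*y - 3, 4)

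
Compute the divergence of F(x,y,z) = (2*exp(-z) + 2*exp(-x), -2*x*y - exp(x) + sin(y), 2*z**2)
-2*x + 4*z + cos(y) - 2*exp(-x)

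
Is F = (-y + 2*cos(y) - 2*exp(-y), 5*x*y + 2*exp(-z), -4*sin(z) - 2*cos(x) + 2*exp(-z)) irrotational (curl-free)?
No, ∇×F = (2*exp(-z), -2*sin(x), 5*y + 2*sin(y) + 1 - 2*exp(-y))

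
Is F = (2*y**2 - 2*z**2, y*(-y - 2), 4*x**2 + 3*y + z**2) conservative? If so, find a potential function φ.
No, ∇×F = (3, -8*x - 4*z, -4*y) ≠ 0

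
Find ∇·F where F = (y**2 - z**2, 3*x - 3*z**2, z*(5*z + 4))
10*z + 4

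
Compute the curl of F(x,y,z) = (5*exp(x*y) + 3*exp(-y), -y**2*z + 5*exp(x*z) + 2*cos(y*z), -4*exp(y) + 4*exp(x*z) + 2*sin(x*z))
(-5*x*exp(x*z) + y**2 + 2*y*sin(y*z) - 4*exp(y), -2*z*(2*exp(x*z) + cos(x*z)), -5*x*exp(x*y) + 5*z*exp(x*z) + 3*exp(-y))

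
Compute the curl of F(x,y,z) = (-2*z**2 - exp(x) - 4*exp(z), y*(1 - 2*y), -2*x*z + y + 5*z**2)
(1, -2*z - 4*exp(z), 0)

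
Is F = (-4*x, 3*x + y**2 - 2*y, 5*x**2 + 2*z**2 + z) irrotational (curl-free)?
No, ∇×F = (0, -10*x, 3)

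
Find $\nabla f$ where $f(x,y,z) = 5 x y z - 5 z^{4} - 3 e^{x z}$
(z*(5*y - 3*exp(x*z)), 5*x*z, 5*x*y - 3*x*exp(x*z) - 20*z**3)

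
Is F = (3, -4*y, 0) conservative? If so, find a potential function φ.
Yes, F is conservative. φ = 3*x - 2*y**2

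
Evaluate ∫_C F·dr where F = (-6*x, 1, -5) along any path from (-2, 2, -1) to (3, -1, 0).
-23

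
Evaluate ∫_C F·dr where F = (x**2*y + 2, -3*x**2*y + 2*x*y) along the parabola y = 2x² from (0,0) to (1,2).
8/5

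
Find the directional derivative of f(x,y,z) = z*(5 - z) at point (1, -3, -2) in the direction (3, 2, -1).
-9*sqrt(14)/14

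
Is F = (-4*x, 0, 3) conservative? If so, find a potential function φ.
Yes, F is conservative. φ = -2*x**2 + 3*z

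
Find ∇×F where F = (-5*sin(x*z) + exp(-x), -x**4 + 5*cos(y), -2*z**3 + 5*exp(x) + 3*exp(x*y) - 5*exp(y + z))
(3*x*exp(x*y) - 5*exp(y + z), -5*x*cos(x*z) - 3*y*exp(x*y) - 5*exp(x), -4*x**3)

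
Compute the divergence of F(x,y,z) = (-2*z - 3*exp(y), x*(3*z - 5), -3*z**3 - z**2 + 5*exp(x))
z*(-9*z - 2)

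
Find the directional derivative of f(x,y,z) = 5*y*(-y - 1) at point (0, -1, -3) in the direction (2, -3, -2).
-15*sqrt(17)/17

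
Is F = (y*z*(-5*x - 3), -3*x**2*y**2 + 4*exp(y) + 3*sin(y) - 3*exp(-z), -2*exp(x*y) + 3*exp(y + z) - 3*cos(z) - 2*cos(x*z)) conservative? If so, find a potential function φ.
No, ∇×F = (-2*x*exp(x*y) + 3*exp(y + z) - 3*exp(-z), -y*(5*x + 3) + 2*y*exp(x*y) - 2*z*sin(x*z), -6*x*y**2 + z*(5*x + 3)) ≠ 0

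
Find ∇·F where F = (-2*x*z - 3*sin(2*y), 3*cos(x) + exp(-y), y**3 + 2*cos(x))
-2*z - exp(-y)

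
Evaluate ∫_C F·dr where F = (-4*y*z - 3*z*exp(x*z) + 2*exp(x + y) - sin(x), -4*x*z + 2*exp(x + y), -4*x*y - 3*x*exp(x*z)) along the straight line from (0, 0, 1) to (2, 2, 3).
-3*exp(6) - 48 + cos(2) + 2*exp(4)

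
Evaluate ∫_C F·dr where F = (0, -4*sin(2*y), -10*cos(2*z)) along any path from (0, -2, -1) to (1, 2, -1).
0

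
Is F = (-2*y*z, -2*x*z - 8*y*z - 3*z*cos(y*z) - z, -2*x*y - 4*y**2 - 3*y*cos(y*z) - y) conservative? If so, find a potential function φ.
Yes, F is conservative. φ = -2*x*y*z - 4*y**2*z - y*z - 3*sin(y*z)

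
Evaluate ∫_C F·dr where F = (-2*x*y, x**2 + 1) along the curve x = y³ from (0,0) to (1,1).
2/7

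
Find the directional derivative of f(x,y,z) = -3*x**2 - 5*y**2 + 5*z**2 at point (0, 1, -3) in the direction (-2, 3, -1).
0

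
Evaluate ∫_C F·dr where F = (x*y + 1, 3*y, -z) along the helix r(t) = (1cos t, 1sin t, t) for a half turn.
-pi**2/2 - 2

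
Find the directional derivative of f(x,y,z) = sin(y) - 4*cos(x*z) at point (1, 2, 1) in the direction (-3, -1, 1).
-sqrt(11)*(cos(2) + 8*sin(1))/11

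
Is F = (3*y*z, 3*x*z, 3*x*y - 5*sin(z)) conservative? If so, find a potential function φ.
Yes, F is conservative. φ = 3*x*y*z + 5*cos(z)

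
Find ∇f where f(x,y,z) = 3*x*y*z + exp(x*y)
(y*(3*z + exp(x*y)), x*(3*z + exp(x*y)), 3*x*y)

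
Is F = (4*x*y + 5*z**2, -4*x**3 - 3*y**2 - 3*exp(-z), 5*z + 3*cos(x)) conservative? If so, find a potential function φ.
No, ∇×F = (-3*exp(-z), 10*z + 3*sin(x), 4*x*(-3*x - 1)) ≠ 0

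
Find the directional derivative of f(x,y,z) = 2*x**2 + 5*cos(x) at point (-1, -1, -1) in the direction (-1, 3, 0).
sqrt(10)*(4 - 5*sin(1))/10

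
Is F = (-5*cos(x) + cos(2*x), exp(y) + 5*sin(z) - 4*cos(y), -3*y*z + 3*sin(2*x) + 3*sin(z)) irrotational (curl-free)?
No, ∇×F = (-3*z - 5*cos(z), -6*cos(2*x), 0)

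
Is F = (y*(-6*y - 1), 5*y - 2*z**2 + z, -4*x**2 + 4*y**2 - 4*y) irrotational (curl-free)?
No, ∇×F = (8*y + 4*z - 5, 8*x, 12*y + 1)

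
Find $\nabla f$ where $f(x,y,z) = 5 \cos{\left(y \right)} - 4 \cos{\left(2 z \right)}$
(0, -5*sin(y), 8*sin(2*z))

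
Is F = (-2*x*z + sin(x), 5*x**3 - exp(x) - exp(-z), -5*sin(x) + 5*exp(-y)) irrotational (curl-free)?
No, ∇×F = (-exp(-z) - 5*exp(-y), -2*x + 5*cos(x), 15*x**2 - exp(x))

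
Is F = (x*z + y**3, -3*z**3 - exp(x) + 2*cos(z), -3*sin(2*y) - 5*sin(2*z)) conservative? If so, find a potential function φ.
No, ∇×F = (9*z**2 + 2*sin(z) - 6*cos(2*y), x, -3*y**2 - exp(x)) ≠ 0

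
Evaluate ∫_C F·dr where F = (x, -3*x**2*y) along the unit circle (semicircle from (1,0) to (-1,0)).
0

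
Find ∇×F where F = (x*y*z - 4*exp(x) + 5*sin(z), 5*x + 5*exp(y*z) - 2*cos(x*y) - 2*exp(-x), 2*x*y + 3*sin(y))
(2*x - 5*y*exp(y*z) + 3*cos(y), x*y - 2*y + 5*cos(z), -x*z + 2*y*sin(x*y) + 5 + 2*exp(-x))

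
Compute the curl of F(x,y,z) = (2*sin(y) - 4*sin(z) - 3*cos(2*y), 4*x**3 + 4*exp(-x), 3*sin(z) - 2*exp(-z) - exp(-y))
(exp(-y), -4*cos(z), 12*x**2 - 6*sin(2*y) - 2*cos(y) - 4*exp(-x))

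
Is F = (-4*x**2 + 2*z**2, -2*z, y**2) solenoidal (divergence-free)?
No, ∇·F = -8*x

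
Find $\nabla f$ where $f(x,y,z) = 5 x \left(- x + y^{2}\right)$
(-10*x + 5*y**2, 10*x*y, 0)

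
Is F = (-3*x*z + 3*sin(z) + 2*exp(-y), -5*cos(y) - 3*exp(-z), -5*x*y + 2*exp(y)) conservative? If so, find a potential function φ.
No, ∇×F = (-5*x + 2*exp(y) - 3*exp(-z), -3*x + 5*y + 3*cos(z), 2*exp(-y)) ≠ 0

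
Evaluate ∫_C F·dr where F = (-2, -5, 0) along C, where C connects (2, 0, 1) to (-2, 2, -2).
-2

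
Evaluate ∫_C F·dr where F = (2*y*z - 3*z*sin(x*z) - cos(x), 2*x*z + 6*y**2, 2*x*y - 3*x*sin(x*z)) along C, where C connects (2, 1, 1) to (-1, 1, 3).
-10 + 3*cos(3) + sin(1) + sin(2) - 3*cos(2)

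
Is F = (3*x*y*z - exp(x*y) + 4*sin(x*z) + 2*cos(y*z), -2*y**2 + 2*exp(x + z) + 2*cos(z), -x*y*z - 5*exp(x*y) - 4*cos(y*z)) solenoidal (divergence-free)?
No, ∇·F = -x*y + 3*y*z - y*exp(x*y) + 4*y*sin(y*z) - 4*y + 4*z*cos(x*z)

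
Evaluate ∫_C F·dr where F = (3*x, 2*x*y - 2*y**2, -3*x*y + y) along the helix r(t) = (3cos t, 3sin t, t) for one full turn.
0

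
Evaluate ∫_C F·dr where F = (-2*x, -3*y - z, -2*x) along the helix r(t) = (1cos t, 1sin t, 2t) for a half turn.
4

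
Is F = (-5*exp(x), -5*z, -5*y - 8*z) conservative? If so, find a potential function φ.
Yes, F is conservative. φ = -5*y*z - 4*z**2 - 5*exp(x)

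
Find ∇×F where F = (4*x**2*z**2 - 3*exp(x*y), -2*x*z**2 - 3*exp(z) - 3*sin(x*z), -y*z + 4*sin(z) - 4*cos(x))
(4*x*z + 3*x*cos(x*z) - z + 3*exp(z), 8*x**2*z - 4*sin(x), 3*x*exp(x*y) - 2*z**2 - 3*z*cos(x*z))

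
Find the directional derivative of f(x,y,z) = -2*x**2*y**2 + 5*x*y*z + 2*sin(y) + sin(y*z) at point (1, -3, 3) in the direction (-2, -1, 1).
sqrt(6)*(-cos(3)/3 - cos(9) + 20)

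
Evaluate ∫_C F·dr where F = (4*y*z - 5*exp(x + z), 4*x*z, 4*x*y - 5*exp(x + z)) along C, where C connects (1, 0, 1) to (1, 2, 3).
-5*exp(4) + 24 + 5*exp(2)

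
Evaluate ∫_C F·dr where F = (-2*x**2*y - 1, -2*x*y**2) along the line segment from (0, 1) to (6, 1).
-150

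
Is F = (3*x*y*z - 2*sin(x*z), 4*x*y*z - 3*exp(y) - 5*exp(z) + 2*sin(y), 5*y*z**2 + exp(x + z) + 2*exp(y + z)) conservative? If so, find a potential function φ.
No, ∇×F = (-4*x*y + 5*z**2 + 5*exp(z) + 2*exp(y + z), 3*x*y - 2*x*cos(x*z) - exp(x + z), z*(-3*x + 4*y)) ≠ 0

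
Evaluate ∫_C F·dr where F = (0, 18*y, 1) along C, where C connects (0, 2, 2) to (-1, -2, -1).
-3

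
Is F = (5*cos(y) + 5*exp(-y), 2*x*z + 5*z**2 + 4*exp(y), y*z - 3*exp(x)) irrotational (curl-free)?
No, ∇×F = (-2*x - 9*z, 3*exp(x), 2*z + 5*sin(y) + 5*exp(-y))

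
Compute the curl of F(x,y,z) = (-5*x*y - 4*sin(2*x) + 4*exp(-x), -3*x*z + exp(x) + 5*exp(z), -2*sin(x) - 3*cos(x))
(3*x - 5*exp(z), -3*sin(x) + 2*cos(x), 5*x - 3*z + exp(x))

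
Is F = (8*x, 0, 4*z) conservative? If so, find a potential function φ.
Yes, F is conservative. φ = 4*x**2 + 2*z**2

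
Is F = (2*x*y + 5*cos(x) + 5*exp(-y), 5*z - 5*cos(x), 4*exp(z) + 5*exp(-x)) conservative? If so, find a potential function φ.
No, ∇×F = (-5, 5*exp(-x), -2*x + 5*sin(x) + 5*exp(-y)) ≠ 0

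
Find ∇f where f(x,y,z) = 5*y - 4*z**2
(0, 5, -8*z)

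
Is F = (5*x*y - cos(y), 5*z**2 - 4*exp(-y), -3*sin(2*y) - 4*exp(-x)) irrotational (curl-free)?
No, ∇×F = (-10*z - 6*cos(2*y), -4*exp(-x), -5*x - sin(y))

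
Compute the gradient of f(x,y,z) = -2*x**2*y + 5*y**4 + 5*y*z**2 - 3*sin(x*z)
(-4*x*y - 3*z*cos(x*z), -2*x**2 + 20*y**3 + 5*z**2, -3*x*cos(x*z) + 10*y*z)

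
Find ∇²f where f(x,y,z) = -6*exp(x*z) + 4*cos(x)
-6*x**2*exp(x*z) - 6*z**2*exp(x*z) - 4*cos(x)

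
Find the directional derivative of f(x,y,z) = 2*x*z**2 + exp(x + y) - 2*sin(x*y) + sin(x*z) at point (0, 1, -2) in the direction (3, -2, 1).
sqrt(14)*(E + 12)/14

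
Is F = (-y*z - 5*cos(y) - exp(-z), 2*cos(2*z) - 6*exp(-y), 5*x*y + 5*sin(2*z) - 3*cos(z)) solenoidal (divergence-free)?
No, ∇·F = 3*sin(z) + 10*cos(2*z) + 6*exp(-y)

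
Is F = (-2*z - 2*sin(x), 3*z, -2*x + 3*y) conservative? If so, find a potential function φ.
Yes, F is conservative. φ = -2*x*z + 3*y*z + 2*cos(x)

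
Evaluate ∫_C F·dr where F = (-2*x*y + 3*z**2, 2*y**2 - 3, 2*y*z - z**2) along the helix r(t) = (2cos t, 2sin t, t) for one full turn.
8*pi*(-pi**2 - 3 + 9*pi)/3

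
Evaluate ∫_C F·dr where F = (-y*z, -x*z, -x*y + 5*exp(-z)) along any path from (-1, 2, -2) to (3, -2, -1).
-5*E - 2 + 5*exp(2)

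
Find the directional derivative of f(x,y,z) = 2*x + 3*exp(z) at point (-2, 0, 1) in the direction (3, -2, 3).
3*sqrt(22)*(2 + 3*E)/22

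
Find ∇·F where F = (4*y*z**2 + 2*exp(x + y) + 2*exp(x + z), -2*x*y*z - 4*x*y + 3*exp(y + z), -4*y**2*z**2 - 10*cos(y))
-2*x*z - 4*x - 8*y**2*z + 2*exp(x + y) + 2*exp(x + z) + 3*exp(y + z)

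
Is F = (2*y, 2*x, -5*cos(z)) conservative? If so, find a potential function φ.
Yes, F is conservative. φ = 2*x*y - 5*sin(z)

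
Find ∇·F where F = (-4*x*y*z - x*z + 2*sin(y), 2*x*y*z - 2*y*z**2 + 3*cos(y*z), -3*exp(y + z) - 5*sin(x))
2*x*z - 4*y*z - 2*z**2 - 3*z*sin(y*z) - z - 3*exp(y + z)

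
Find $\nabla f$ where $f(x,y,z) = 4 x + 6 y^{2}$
(4, 12*y, 0)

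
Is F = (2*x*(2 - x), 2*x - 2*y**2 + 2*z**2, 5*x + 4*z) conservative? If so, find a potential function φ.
No, ∇×F = (-4*z, -5, 2) ≠ 0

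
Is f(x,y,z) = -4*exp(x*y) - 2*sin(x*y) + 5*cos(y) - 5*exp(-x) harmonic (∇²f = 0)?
No, ∇²f = -4*x**2*exp(x*y) + 2*x**2*sin(x*y) - 4*y**2*exp(x*y) + 2*y**2*sin(x*y) - 5*cos(y) - 5*exp(-x)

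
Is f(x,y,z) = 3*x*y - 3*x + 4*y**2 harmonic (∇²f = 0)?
No, ∇²f = 8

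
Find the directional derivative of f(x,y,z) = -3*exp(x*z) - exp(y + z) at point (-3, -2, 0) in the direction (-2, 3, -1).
sqrt(14)*(-9*exp(2) - 2)*exp(-2)/14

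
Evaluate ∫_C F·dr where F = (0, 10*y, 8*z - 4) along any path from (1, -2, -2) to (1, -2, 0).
-24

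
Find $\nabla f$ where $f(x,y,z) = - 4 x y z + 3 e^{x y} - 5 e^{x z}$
(-4*y*z + 3*y*exp(x*y) - 5*z*exp(x*z), x*(-4*z + 3*exp(x*y)), x*(-4*y - 5*exp(x*z)))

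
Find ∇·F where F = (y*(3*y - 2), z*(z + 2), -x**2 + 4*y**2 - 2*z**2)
-4*z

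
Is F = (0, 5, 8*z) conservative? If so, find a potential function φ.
Yes, F is conservative. φ = 5*y + 4*z**2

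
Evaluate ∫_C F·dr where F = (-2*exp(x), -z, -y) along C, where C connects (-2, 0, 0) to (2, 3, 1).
-4*sinh(2) - 3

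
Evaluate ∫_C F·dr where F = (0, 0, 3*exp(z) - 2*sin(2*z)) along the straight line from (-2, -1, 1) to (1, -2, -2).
-3*E + cos(4) + 3*exp(-2) - cos(2)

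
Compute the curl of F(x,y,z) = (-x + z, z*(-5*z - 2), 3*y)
(10*z + 5, 1, 0)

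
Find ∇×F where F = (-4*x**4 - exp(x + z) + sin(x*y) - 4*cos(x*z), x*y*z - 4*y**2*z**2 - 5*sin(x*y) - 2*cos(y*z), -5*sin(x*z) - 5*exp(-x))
(y*(-x + 8*y*z - 2*sin(y*z)), 4*x*sin(x*z) + 5*z*cos(x*z) - exp(x + z) - 5*exp(-x), -x*cos(x*y) + y*z - 5*y*cos(x*y))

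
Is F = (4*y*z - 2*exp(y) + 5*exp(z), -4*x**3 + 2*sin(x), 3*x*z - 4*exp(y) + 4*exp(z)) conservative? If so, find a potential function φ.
No, ∇×F = (-4*exp(y), 4*y - 3*z + 5*exp(z), -12*x**2 - 4*z + 2*exp(y) + 2*cos(x)) ≠ 0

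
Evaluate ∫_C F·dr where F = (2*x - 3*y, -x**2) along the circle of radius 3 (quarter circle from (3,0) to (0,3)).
-27 + 27*pi/4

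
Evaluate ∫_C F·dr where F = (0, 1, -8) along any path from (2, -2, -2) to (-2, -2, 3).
-40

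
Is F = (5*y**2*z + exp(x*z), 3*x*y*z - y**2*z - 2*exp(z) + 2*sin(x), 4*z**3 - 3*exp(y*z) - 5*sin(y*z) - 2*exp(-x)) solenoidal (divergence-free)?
No, ∇·F = 3*x*z - 2*y*z - 3*y*exp(y*z) - 5*y*cos(y*z) + 12*z**2 + z*exp(x*z)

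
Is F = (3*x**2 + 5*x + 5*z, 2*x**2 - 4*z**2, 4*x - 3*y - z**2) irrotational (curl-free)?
No, ∇×F = (8*z - 3, 1, 4*x)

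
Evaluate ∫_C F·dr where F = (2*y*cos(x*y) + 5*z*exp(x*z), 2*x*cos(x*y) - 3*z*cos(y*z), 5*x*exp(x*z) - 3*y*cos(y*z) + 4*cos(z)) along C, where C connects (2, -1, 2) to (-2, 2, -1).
-5*exp(4) - 4*sin(1) - 2*sin(2) - 2*sin(4) + 5*exp(2)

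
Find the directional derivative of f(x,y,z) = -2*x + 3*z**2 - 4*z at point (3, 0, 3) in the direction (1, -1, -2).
-5*sqrt(6)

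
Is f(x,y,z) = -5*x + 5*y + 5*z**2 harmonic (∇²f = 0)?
No, ∇²f = 10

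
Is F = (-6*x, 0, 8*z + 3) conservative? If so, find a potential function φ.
Yes, F is conservative. φ = -3*x**2 + 4*z**2 + 3*z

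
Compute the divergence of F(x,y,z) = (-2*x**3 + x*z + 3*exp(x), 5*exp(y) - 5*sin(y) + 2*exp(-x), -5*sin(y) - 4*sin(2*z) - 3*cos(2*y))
-6*x**2 + z + 3*exp(x) + 5*exp(y) - 5*cos(y) - 8*cos(2*z)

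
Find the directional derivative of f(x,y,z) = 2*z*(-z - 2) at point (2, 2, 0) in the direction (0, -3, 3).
-2*sqrt(2)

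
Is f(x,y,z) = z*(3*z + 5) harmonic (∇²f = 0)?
No, ∇²f = 6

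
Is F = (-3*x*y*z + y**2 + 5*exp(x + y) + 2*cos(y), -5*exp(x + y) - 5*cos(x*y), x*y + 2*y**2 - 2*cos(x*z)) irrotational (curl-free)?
No, ∇×F = (x + 4*y, -3*x*y - y - 2*z*sin(x*z), 3*x*z + 5*y*sin(x*y) - 2*y - 10*exp(x + y) + 2*sin(y))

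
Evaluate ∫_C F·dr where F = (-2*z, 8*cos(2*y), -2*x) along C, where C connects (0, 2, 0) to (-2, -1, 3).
-4*sin(2) - 4*sin(4) + 12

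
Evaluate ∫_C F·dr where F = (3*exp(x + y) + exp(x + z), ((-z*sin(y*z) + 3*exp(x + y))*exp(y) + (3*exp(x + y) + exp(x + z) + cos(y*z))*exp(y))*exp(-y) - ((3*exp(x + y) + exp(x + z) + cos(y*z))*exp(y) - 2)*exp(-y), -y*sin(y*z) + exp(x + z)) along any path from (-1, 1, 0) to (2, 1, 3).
-4 + cos(3) - exp(-1) + 3*exp(3) + exp(5)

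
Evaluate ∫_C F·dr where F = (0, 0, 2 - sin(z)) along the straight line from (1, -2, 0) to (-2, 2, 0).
0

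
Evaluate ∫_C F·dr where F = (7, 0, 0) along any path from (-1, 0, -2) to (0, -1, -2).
7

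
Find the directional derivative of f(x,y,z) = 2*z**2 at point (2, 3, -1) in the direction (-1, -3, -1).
4*sqrt(11)/11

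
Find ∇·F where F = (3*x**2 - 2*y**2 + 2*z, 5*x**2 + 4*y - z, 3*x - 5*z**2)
6*x - 10*z + 4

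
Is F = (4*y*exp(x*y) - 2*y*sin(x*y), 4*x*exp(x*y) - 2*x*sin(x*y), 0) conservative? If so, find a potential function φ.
Yes, F is conservative. φ = 4*exp(x*y) + 2*cos(x*y)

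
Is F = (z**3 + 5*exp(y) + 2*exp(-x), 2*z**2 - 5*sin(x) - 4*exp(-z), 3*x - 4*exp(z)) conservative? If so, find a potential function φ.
No, ∇×F = (-4*z - 4*exp(-z), 3*z**2 - 3, -5*exp(y) - 5*cos(x)) ≠ 0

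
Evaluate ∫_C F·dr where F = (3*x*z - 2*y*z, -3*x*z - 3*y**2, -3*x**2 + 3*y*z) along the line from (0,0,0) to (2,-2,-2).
-40/3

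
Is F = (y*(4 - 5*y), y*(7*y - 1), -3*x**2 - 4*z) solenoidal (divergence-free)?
No, ∇·F = 14*y - 5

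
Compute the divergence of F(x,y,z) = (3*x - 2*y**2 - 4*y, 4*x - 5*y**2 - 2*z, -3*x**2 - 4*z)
-10*y - 1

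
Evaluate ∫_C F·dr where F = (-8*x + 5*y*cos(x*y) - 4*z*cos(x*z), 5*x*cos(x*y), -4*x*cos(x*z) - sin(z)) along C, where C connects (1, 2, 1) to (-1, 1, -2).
-9*sin(2) - sqrt(2)*sin(pi/4 + 1) + cos(2)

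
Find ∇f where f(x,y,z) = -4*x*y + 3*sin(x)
(-4*y + 3*cos(x), -4*x, 0)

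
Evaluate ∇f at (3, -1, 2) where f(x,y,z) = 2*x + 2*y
(2, 2, 0)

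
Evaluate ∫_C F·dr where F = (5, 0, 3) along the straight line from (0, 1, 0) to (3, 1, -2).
9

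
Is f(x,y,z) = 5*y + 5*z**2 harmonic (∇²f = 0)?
No, ∇²f = 10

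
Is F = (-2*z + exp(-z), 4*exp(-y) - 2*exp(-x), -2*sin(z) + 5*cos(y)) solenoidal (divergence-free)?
No, ∇·F = -2*cos(z) - 4*exp(-y)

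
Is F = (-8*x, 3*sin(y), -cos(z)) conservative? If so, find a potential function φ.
Yes, F is conservative. φ = -4*x**2 - sin(z) - 3*cos(y)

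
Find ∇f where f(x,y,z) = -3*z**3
(0, 0, -9*z**2)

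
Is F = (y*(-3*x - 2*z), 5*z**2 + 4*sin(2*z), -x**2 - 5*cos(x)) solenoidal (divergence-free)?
No, ∇·F = -3*y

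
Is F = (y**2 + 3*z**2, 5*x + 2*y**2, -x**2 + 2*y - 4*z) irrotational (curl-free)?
No, ∇×F = (2, 2*x + 6*z, 5 - 2*y)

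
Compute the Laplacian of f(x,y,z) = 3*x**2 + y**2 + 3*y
8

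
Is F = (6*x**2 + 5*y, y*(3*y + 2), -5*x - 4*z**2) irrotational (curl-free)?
No, ∇×F = (0, 5, -5)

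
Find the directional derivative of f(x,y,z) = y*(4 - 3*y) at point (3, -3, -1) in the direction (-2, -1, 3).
-11*sqrt(14)/7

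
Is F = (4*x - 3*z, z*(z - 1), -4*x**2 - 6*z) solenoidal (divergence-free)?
No, ∇·F = -2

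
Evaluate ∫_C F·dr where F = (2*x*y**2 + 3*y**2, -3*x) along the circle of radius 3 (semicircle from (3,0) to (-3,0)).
-108 - 27*pi/2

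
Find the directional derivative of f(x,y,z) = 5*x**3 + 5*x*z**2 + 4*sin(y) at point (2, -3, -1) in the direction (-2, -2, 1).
-50 - 8*cos(3)/3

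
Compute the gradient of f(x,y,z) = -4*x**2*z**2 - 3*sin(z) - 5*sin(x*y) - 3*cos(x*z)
(-8*x*z**2 - 5*y*cos(x*y) + 3*z*sin(x*z), -5*x*cos(x*y), -8*x**2*z + 3*x*sin(x*z) - 3*cos(z))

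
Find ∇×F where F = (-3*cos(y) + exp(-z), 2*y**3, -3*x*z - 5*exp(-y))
(5*exp(-y), 3*z - exp(-z), -3*sin(y))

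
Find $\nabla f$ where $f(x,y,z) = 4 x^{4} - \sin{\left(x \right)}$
(16*x**3 - cos(x), 0, 0)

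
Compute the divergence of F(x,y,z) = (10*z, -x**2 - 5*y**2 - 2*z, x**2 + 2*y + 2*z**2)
-10*y + 4*z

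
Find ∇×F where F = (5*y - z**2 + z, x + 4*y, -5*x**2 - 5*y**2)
(-10*y, 10*x - 2*z + 1, -4)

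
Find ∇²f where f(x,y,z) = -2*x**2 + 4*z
-4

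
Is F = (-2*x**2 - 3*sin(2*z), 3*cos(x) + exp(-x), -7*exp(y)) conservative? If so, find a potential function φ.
No, ∇×F = (-7*exp(y), -6*cos(2*z), -3*sin(x) - exp(-x)) ≠ 0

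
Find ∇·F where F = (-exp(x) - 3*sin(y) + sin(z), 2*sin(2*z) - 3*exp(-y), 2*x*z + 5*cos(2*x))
2*x - exp(x) + 3*exp(-y)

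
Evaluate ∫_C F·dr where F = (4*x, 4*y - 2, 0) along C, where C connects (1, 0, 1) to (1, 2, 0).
4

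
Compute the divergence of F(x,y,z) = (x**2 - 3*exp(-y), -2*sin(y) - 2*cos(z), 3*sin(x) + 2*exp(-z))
2*x - 2*cos(y) - 2*exp(-z)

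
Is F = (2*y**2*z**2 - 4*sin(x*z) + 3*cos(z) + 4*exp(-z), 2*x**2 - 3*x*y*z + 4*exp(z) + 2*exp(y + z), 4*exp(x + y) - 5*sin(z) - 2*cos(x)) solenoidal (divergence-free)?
No, ∇·F = -3*x*z - 4*z*cos(x*z) + 2*exp(y + z) - 5*cos(z)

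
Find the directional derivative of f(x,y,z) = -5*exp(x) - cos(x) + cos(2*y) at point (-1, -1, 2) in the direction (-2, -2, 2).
sqrt(3)*(-2*E*sin(2) + E*sin(1) + 5)*exp(-1)/3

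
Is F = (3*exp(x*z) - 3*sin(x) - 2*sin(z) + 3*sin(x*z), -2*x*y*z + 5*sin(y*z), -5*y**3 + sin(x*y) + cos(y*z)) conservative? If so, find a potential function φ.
No, ∇×F = (2*x*y + x*cos(x*y) - 15*y**2 - 5*y*cos(y*z) - z*sin(y*z), 3*x*exp(x*z) + 3*x*cos(x*z) - y*cos(x*y) - 2*cos(z), -2*y*z) ≠ 0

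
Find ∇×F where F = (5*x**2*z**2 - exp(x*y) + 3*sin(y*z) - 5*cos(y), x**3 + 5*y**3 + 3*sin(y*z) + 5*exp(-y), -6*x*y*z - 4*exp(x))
(-6*x*z - 3*y*cos(y*z), 10*x**2*z + 6*y*z + 3*y*cos(y*z) + 4*exp(x), 3*x**2 + x*exp(x*y) - 3*z*cos(y*z) - 5*sin(y))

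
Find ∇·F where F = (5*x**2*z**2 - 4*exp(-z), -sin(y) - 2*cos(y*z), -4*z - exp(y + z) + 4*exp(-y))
10*x*z**2 + 2*z*sin(y*z) - exp(y + z) - cos(y) - 4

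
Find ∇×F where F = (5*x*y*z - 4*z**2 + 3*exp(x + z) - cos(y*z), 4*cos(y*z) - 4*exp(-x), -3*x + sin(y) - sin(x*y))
(-x*cos(x*y) + 4*y*sin(y*z) + cos(y), 5*x*y + y*sin(y*z) + y*cos(x*y) - 8*z + 3*exp(x + z) + 3, -5*x*z - z*sin(y*z) + 4*exp(-x))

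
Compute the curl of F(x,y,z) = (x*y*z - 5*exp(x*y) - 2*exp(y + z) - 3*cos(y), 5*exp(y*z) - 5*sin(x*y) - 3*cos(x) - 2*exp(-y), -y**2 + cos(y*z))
(-5*y*exp(y*z) - 2*y - z*sin(y*z), x*y - 2*exp(y + z), -x*z + 5*x*exp(x*y) - 5*y*cos(x*y) + 2*exp(y + z) + 3*sin(x) - 3*sin(y))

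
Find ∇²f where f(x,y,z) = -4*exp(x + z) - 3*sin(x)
-8*exp(x + z) + 3*sin(x)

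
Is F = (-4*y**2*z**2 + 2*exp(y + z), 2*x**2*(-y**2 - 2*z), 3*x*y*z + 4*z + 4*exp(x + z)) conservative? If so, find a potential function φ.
No, ∇×F = (x*(4*x + 3*z), -8*y**2*z - 3*y*z - 4*exp(x + z) + 2*exp(y + z), -4*x*(y**2 + 2*z) + 8*y*z**2 - 2*exp(y + z)) ≠ 0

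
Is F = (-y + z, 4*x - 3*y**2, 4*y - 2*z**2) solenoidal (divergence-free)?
No, ∇·F = -6*y - 4*z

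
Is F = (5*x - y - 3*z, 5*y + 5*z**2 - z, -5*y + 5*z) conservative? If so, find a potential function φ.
No, ∇×F = (-10*z - 4, -3, 1) ≠ 0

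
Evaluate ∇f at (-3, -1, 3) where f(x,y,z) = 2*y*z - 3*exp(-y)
(0, 6 + 3*E, -2)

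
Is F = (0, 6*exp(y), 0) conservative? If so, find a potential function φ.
Yes, F is conservative. φ = 6*exp(y)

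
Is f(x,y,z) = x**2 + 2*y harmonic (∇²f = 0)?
No, ∇²f = 2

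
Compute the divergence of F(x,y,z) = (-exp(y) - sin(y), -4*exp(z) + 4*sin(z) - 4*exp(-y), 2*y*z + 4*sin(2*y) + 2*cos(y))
2*y + 4*exp(-y)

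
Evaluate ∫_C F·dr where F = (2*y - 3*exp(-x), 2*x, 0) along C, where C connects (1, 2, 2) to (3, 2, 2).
-3*exp(-1) + 3*exp(-3) + 8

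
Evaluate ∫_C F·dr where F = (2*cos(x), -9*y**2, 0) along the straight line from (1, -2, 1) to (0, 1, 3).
-27 - 2*sin(1)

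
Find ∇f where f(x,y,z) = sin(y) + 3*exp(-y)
(0, cos(y) - 3*exp(-y), 0)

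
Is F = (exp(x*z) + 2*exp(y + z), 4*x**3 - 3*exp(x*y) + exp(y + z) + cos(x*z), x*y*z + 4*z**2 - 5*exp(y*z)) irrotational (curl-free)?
No, ∇×F = (x*z + x*sin(x*z) - 5*z*exp(y*z) - exp(y + z), x*exp(x*z) - y*z + 2*exp(y + z), 12*x**2 - 3*y*exp(x*y) - z*sin(x*z) - 2*exp(y + z))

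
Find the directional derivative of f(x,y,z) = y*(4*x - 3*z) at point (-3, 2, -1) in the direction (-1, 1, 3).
-35*sqrt(11)/11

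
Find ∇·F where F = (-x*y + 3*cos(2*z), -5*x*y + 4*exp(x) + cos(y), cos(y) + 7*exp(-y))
-5*x - y - sin(y)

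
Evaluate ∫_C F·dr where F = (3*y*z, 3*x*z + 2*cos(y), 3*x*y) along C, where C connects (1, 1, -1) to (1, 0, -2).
3 - 2*sin(1)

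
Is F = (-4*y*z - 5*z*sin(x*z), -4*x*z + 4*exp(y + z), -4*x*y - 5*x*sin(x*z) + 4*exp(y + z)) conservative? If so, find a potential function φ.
Yes, F is conservative. φ = -4*x*y*z + 4*exp(y + z) + 5*cos(x*z)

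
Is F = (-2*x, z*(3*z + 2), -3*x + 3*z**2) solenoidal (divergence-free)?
No, ∇·F = 6*z - 2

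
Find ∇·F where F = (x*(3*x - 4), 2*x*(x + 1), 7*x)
6*x - 4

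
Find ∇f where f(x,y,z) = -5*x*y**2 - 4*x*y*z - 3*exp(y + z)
(y*(-5*y - 4*z), -10*x*y - 4*x*z - 3*exp(y + z), -4*x*y - 3*exp(y + z))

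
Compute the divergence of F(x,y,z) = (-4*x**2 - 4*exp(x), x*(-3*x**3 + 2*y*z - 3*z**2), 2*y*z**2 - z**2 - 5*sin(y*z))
2*x*z - 8*x + 4*y*z - 5*y*cos(y*z) - 2*z - 4*exp(x)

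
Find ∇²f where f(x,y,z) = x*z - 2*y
0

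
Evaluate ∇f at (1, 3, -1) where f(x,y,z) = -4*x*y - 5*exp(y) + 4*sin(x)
(-12 + 4*cos(1), -5*exp(3) - 4, 0)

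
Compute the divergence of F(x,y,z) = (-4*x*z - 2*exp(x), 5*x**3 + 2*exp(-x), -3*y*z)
-3*y - 4*z - 2*exp(x)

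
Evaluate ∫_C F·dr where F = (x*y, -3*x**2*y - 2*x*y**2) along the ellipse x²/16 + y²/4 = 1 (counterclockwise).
-16*pi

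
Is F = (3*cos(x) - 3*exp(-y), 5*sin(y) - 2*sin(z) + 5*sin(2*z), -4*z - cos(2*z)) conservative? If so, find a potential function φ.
No, ∇×F = (2*cos(z) - 10*cos(2*z), 0, -3*exp(-y)) ≠ 0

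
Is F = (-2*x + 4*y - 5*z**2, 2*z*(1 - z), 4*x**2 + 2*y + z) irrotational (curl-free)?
No, ∇×F = (4*z, -8*x - 10*z, -4)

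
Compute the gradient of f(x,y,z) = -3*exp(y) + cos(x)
(-sin(x), -3*exp(y), 0)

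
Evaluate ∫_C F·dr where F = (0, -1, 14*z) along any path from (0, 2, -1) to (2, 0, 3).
58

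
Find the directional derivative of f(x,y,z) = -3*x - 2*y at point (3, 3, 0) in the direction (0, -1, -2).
2*sqrt(5)/5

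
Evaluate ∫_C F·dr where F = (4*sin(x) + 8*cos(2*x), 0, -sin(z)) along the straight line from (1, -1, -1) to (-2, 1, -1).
-4*sqrt(2)*sin(pi/4 + 2) + 4*cos(1) - 4*sin(4)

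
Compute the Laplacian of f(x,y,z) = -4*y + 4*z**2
8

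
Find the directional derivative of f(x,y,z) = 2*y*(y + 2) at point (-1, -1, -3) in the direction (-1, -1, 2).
0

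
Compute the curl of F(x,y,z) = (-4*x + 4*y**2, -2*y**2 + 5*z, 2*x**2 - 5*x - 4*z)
(-5, 5 - 4*x, -8*y)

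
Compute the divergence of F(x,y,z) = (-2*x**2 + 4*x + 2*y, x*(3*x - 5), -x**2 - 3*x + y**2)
4 - 4*x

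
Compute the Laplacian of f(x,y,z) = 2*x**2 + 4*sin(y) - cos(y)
-4*sin(y) + cos(y) + 4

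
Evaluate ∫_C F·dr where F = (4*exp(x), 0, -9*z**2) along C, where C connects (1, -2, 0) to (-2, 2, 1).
-4*E - 3 + 4*exp(-2)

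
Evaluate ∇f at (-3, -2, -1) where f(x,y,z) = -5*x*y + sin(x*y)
(10 - 2*cos(6), 15 - 3*cos(6), 0)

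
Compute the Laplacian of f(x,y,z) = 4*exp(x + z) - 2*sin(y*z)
2*y**2*sin(y*z) + 2*z**2*sin(y*z) + 8*exp(x + z)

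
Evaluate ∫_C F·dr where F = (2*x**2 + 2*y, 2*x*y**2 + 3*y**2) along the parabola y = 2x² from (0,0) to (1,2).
102/7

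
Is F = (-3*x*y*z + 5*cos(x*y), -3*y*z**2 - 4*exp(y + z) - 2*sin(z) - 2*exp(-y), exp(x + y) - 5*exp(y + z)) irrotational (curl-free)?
No, ∇×F = (6*y*z + exp(x + y) - exp(y + z) + 2*cos(z), -3*x*y - exp(x + y), x*(3*z + 5*sin(x*y)))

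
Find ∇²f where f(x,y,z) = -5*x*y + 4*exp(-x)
4*exp(-x)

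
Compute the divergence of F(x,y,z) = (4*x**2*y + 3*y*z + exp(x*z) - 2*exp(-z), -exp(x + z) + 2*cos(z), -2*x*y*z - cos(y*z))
6*x*y + y*sin(y*z) + z*exp(x*z)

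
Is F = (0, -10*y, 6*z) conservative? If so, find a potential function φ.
Yes, F is conservative. φ = -5*y**2 + 3*z**2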